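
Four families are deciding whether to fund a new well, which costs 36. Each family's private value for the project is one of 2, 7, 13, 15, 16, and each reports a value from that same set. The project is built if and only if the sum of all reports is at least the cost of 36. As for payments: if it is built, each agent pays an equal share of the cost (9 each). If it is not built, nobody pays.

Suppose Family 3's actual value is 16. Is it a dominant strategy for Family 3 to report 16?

Check each profile of the others' reports and compare truth against every alternative report.
Others report (2, 2, 16): truth gives 7, best alternative gives 0.
Others report (2, 16, 2): truth gives 7, best alternative gives 0.
Others report (16, 2, 2): truth gives 7, best alternative gives 0.
Others report (2, 7, 13): truth gives 7, best alternative gives 7.
Others report (2, 7, 15): truth gives 7, best alternative gives 7.
Others report (2, 7, 16): truth gives 7, best alternative gives 7.
(Remaining 119 profiles checked similarly; truth is weakly best in each.)
In every case the truthful report is at least as good as any alternative, so it is a dominant strategy.

Yes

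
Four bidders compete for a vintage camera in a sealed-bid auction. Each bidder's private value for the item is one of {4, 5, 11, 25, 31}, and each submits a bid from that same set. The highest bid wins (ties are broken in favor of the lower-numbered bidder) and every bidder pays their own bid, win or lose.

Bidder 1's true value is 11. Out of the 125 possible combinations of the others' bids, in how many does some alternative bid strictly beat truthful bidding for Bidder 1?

106

Others bid (4, 4, 4): truth gives 0; bid 4 gives 7 > 0. Violating.
Others bid (4, 4, 5): truth gives 0; bid 5 gives 6 > 0. Violating.
Others bid (4, 4, 25): truth gives -11; bid 4 gives -4 > -11. Violating.
Others bid (4, 4, 31): truth gives -11; bid 4 gives -4 > -11. Violating.
Others bid (4, 4, 11): truth gives 0; no alternative beats it.
Others bid (4, 5, 11): truth gives 0; no alternative beats it.
(Checking all 125 profiles: 106 have a profitable deviation, 19 do not.)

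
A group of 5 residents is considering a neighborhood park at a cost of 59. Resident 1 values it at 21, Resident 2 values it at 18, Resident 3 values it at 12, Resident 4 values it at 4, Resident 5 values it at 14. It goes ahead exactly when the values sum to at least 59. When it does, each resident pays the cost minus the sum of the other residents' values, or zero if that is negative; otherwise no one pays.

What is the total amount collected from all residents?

25

Total value 69 ≥ cost 59, so it is built.
Resident 1: others sum to 48; max(0, 59 - 48) = 11.
Resident 2: others sum to 51; max(0, 59 - 51) = 8.
Resident 3: others sum to 57; max(0, 59 - 57) = 2.
Resident 4: others sum to 65; max(0, 59 - 65) = 0.
Resident 5: others sum to 55; max(0, 59 - 55) = 4.
Total collected = 11 + 8 + 2 + 0 + 4 = 25.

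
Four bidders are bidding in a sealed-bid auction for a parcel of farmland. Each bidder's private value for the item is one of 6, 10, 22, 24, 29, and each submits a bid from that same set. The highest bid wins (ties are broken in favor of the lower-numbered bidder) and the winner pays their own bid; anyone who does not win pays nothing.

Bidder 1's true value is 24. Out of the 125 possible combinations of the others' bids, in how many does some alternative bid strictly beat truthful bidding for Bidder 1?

Others bid (6, 6, 6): truth gives 0; bid 6 gives 18 > 0. Violating.
Others bid (6, 6, 10): truth gives 0; bid 10 gives 14 > 0. Violating.
Others bid (6, 6, 22): truth gives 0; bid 22 gives 2 > 0. Violating.
Others bid (6, 10, 6): truth gives 0; bid 10 gives 14 > 0. Violating.
Others bid (6, 6, 24): truth gives 0; no alternative beats it.
Others bid (6, 6, 29): truth gives 0; no alternative beats it.
(Checking all 125 profiles: 27 have a profitable deviation, 98 do not.)

27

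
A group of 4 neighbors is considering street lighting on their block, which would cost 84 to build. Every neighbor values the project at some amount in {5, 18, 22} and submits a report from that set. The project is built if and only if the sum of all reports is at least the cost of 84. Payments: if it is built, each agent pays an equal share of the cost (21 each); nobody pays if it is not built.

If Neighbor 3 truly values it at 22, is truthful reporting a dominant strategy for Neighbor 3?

Yes

Check each profile of the others' reports and compare truth against every alternative report.
Others report (18, 22, 22): truth gives 1, best alternative gives 0.
Others report (22, 18, 22): truth gives 1, best alternative gives 0.
Others report (22, 22, 18): truth gives 1, best alternative gives 0.
Others report (22, 22, 22): truth gives 1, best alternative gives 1.
Others report (5, 5, 5): truth gives 0, best alternative gives 0.
Others report (5, 5, 18): truth gives 0, best alternative gives 0.
(Remaining 21 profiles checked similarly; truth is weakly best in each.)
In every case the truthful report is at least as good as any alternative, so it is a dominant strategy.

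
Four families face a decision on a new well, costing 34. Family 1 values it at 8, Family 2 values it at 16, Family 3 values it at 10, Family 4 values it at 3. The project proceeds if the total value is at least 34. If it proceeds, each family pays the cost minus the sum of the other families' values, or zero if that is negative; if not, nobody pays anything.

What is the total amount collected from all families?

Total value 37 ≥ cost 34, so it is built.
Family 1: others sum to 29; max(0, 34 - 29) = 5.
Family 2: others sum to 21; max(0, 34 - 21) = 13.
Family 3: others sum to 27; max(0, 34 - 27) = 7.
Family 4: others sum to 34; max(0, 34 - 34) = 0.
Total collected = 5 + 13 + 7 + 0 = 25.

25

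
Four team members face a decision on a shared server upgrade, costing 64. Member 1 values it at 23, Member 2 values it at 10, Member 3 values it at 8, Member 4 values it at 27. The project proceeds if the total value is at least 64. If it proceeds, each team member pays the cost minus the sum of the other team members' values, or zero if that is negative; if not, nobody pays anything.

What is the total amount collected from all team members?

52

Total value 68 ≥ cost 64, so it is built.
Member 1: others sum to 45; max(0, 64 - 45) = 19.
Member 2: others sum to 58; max(0, 64 - 58) = 6.
Member 3: others sum to 60; max(0, 64 - 60) = 4.
Member 4: others sum to 41; max(0, 64 - 41) = 23.
Total collected = 19 + 6 + 4 + 23 = 52.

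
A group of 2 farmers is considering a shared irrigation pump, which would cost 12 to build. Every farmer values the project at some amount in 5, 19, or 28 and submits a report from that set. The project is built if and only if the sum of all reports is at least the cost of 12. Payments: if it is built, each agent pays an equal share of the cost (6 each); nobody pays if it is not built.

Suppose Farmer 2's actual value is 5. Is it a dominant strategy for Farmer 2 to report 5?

Yes

Check each profile of the others' reports and compare truth against every alternative report.
Others report (5): truth gives 0, best alternative gives -1.
Others report (19): truth gives -1, best alternative gives -1.
Others report (28): truth gives -1, best alternative gives -1.
In every case the truthful report is at least as good as any alternative, so it is a dominant strategy.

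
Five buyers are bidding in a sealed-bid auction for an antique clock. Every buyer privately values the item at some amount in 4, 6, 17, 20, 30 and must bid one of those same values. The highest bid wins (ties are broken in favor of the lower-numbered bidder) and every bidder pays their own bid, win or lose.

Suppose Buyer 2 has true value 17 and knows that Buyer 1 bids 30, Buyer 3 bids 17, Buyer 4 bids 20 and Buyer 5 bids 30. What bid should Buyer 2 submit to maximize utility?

4

Bid 4: loses but pays 4, utility -4.
Bid 6: loses but pays 6, utility -6.
Bid 17: loses but pays 17, utility -17.
Bid 20: loses but pays 20, utility -20.
Bid 30: loses but pays 30, utility -30.
The best choice is 4 with utility -4.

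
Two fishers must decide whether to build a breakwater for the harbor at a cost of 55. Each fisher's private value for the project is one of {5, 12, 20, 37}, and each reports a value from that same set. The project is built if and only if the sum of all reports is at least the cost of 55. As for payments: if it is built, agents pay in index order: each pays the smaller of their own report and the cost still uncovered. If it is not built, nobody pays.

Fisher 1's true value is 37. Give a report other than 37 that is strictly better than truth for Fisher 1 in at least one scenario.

Suppose Fisher 2 reports 37.
Report 37: project built, pays 37, utility 37 - 37 = 0.
Report 20: project built, pays 20, utility 37 - 20 = 17.
So reporting 20 beats truth here (17 > 0).

20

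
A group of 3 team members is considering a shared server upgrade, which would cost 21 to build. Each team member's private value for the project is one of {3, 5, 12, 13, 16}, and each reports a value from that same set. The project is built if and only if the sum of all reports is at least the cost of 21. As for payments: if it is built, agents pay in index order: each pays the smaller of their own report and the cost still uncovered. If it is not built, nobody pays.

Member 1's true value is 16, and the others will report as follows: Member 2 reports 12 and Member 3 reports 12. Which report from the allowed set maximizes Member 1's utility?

3

Report 3: project built, pays 3, utility 16 - 3 = 13.
Report 5: project built, pays 5, utility 16 - 5 = 11.
Report 12: project built, pays 12, utility 16 - 12 = 4.
Report 13: project built, pays 13, utility 16 - 13 = 3.
Report 16: project built, pays 16, utility 16 - 16 = 0.
The best choice is 3 with utility 13.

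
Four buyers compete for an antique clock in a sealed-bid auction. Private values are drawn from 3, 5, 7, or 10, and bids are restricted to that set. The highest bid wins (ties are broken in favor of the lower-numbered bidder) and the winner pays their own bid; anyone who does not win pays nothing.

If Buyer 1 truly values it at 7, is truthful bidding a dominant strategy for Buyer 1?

No

Consider the case where Buyer 2 bids 3, Buyer 3 bids 3 and Buyer 4 bids 3.
Truthful bid 7: wins, pays 7, utility 7 - 7 = 0.
Bid 3 instead: wins, pays 3, utility 7 - 3 = 4.
Since 4 > 0, bidding 3 is strictly better here, so truthful bidding is not dominant.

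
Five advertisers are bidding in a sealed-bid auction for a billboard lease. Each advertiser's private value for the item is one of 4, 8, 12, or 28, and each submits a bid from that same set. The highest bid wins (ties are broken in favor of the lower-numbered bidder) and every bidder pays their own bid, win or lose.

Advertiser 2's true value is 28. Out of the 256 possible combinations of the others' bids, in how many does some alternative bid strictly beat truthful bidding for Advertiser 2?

118

Others bid (4, 4, 4, 4): truth gives 0; bid 8 gives 20 > 0. Violating.
Others bid (4, 4, 4, 8): truth gives 0; bid 8 gives 20 > 0. Violating.
Others bid (4, 4, 4, 12): truth gives 0; bid 12 gives 16 > 0. Violating.
Others bid (4, 4, 8, 4): truth gives 0; bid 8 gives 20 > 0. Violating.
Others bid (4, 4, 4, 28): truth gives 0; no alternative beats it.
Others bid (4, 4, 8, 28): truth gives 0; no alternative beats it.
(Checking all 256 profiles: 118 have a profitable deviation, 138 do not.)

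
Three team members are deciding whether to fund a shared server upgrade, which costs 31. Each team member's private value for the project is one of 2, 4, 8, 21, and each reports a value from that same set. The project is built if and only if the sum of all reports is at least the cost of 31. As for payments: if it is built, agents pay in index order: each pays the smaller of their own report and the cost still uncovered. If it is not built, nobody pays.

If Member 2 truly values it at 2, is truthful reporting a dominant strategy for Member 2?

Yes

Check each profile of the others' reports and compare truth against every alternative report.
Others report (8, 21): truth gives 0, best alternative gives -2.
Others report (21, 8): truth gives 0, best alternative gives -2.
Others report (21, 21): truth gives 0, best alternative gives -2.
Others report (2, 2): truth gives 0, best alternative gives 0.
Others report (2, 4): truth gives 0, best alternative gives 0.
Others report (2, 8): truth gives 0, best alternative gives 0.
(Remaining 10 profiles checked similarly; truth is weakly best in each.)
In every case the truthful report is at least as good as any alternative, so it is a dominant strategy.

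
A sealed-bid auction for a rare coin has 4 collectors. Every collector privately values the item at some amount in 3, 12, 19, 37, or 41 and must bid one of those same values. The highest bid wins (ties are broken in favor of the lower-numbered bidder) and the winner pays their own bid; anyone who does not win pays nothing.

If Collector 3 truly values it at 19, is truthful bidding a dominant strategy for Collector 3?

Consider the case where Collector 1 bids 3, Collector 2 bids 3 and Collector 4 bids 3.
Truthful bid 19: wins, pays 19, utility 19 - 19 = 0.
Bid 12 instead: wins, pays 12, utility 19 - 12 = 7.
Since 7 > 0, bidding 12 is strictly better here, so truthful bidding is not dominant.

No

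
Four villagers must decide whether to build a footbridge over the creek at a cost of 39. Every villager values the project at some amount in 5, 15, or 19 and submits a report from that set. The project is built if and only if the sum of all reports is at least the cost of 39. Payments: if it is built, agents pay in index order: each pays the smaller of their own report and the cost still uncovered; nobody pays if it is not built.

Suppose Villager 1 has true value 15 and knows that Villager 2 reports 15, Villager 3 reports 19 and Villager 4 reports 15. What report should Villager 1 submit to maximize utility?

5

Report 5: project built, pays 5, utility 15 - 5 = 10.
Report 15: project built, pays 15, utility 15 - 15 = 0.
Report 19: project built, pays 19, utility 15 - 19 = -4.
The best choice is 5 with utility 10.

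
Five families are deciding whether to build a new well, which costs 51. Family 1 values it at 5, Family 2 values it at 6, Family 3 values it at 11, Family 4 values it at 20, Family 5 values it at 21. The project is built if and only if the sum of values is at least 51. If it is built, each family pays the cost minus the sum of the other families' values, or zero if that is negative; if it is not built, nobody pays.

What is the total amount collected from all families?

17

Total value 63 ≥ cost 51, so it is built.
Family 1: others sum to 58; max(0, 51 - 58) = 0.
Family 2: others sum to 57; max(0, 51 - 57) = 0.
Family 3: others sum to 52; max(0, 51 - 52) = 0.
Family 4: others sum to 43; max(0, 51 - 43) = 8.
Family 5: others sum to 42; max(0, 51 - 42) = 9.
Total collected = 0 + 0 + 0 + 8 + 9 = 17.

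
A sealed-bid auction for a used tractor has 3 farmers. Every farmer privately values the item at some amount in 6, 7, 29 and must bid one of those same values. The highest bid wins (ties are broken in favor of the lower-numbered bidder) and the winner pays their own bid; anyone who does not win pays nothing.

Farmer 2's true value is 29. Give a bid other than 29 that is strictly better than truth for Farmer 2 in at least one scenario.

Suppose Farmer 1 bids 6 and Farmer 3 bids 6.
Bid 29: wins, pays 29, utility 29 - 29 = 0.
Bid 7: wins, pays 7, utility 29 - 7 = 22.
So bidding 7 beats truth here (22 > 0).

7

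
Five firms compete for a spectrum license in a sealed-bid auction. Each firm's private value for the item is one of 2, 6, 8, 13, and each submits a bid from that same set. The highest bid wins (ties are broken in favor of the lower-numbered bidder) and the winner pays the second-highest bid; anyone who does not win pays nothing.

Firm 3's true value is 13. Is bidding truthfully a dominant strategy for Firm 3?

Yes

Check each profile of the others' bids and compare truth against every alternative bid.
Others bid (2, 8, 2, 2): truth gives 5, best alternative gives 0.
Others bid (2, 8, 2, 6): truth gives 5, best alternative gives 0.
Others bid (2, 8, 2, 8): truth gives 5, best alternative gives 0.
Others bid (2, 8, 6, 2): truth gives 5, best alternative gives 0.
Others bid (2, 8, 6, 6): truth gives 5, best alternative gives 0.
Others bid (2, 8, 6, 8): truth gives 5, best alternative gives 0.
(Remaining 250 profiles checked similarly; truth is weakly best in each.)
In every case the truthful bid is at least as good as any alternative, so it is a dominant strategy.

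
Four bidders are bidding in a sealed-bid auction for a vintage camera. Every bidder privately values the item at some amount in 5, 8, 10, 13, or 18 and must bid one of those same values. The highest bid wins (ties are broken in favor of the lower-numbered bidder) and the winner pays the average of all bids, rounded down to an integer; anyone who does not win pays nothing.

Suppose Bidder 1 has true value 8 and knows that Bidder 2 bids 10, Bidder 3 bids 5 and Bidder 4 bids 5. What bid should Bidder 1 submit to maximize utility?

Bid 5: loses, pays 0, utility 0.
Bid 8: loses, pays 0, utility 0.
Bid 10: wins, pays 7, utility 8 - 7 = 1.
Bid 13: wins, pays 8, utility 8 - 8 = 0.
Bid 18: wins, pays 9, utility 8 - 9 = -1.
The best choice is 10 with utility 1.

10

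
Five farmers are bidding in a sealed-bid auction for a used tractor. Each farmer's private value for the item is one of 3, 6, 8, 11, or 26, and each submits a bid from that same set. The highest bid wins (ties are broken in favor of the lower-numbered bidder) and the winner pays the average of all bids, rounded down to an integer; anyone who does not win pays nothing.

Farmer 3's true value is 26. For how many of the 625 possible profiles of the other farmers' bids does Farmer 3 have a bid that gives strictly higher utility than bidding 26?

Others bid (3, 3, 3, 3): truth gives 19; bid 6 gives 23 > 19. Violating.
Others bid (3, 3, 3, 6): truth gives 18; bid 6 gives 22 > 18. Violating.
Others bid (3, 3, 3, 8): truth gives 18; bid 8 gives 21 > 18. Violating.
Others bid (3, 3, 3, 11): truth gives 17; bid 11 gives 20 > 17. Violating.
Others bid (3, 3, 3, 26): truth gives 14; no alternative beats it.
Others bid (3, 3, 6, 26): truth gives 14; no alternative beats it.
(Checking all 625 profiles: 144 have a profitable deviation, 481 do not.)

144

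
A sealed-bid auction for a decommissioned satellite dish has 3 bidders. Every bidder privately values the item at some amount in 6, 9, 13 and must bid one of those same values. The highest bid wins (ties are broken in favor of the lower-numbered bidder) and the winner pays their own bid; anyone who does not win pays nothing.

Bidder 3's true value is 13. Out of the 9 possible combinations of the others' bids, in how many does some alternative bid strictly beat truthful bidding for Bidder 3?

1

Others bid (6, 6): truth gives 0; bid 9 gives 4 > 0. Violating.
Others bid (6, 9): truth gives 0; no alternative beats it.
Others bid (6, 13): truth gives 0; no alternative beats it.
(Checking all 9 profiles: 1 has a profitable deviation, 8 do not.)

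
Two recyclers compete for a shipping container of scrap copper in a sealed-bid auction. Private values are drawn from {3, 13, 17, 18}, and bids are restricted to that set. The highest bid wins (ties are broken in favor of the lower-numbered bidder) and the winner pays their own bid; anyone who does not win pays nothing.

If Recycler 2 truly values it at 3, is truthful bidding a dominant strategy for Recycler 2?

Yes

Check each profile of the others' bids and compare truth against every alternative bid.
Others bid (3): truth gives 0, best alternative gives -10.
Others bid (13): truth gives 0, best alternative gives 0.
Others bid (17): truth gives 0, best alternative gives 0.
Others bid (18): truth gives 0, best alternative gives 0.
In every case the truthful bid is at least as good as any alternative, so it is a dominant strategy.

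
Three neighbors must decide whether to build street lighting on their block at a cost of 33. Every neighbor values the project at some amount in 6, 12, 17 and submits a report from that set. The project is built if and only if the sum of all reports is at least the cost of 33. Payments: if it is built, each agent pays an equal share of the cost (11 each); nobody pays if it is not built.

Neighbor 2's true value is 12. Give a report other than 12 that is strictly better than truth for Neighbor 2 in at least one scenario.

Suppose Neighbor 1 reports 6 and Neighbor 3 reports 12.
Report 12: project not built, utility 0.
Report 17: project built, pays 11, utility 12 - 11 = 1.
So reporting 17 beats truth here (1 > 0).

17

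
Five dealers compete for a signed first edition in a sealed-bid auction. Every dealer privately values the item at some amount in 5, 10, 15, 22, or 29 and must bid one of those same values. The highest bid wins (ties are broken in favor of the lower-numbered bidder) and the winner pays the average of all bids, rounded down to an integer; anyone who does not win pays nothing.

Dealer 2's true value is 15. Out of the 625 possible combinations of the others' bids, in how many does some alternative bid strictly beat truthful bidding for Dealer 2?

Others bid (5, 5, 5, 5): truth gives 8; bid 10 gives 9 > 8. Violating.
Others bid (5, 5, 5, 10): truth gives 7; bid 10 gives 8 > 7. Violating.
Others bid (5, 5, 5, 22): truth gives 0; bid 22 gives 4 > 0. Violating.
Others bid (5, 5, 5, 29): truth gives 0; bid 29 gives 1 > 0. Violating.
Others bid (5, 5, 5, 15): truth gives 6; no alternative beats it.
Others bid (5, 5, 10, 15): truth gives 5; no alternative beats it.
(Checking all 625 profiles: 89 have a profitable deviation, 536 do not.)

89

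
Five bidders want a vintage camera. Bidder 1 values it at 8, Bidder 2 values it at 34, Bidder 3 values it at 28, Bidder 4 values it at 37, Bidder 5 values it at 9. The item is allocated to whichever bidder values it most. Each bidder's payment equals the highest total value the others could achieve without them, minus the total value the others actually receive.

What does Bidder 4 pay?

Bidder 4 has the highest value and receives the item.
Without Bidder 4, the item would go to the next-highest value, 34, so the others could achieve 34.
With Bidder 4 present and winning, the others receive nothing, so their total is 0.
Payment = 34 - 0 = 34.

34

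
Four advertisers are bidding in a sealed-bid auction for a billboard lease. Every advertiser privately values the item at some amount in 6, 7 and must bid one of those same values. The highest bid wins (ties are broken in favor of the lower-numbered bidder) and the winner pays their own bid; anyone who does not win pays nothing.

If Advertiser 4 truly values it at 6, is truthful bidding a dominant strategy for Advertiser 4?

Check each profile of the others' bids and compare truth against every alternative bid.
Others bid (6, 6, 6): truth gives 0, best alternative gives -1.
Others bid (6, 6, 7): truth gives 0, best alternative gives 0.
Others bid (6, 7, 6): truth gives 0, best alternative gives 0.
Others bid (6, 7, 7): truth gives 0, best alternative gives 0.
Others bid (7, 6, 6): truth gives 0, best alternative gives 0.
Others bid (7, 6, 7): truth gives 0, best alternative gives 0.
(Remaining 2 profiles checked similarly; truth is weakly best in each.)
In every case the truthful bid is at least as good as any alternative, so it is a dominant strategy.

Yes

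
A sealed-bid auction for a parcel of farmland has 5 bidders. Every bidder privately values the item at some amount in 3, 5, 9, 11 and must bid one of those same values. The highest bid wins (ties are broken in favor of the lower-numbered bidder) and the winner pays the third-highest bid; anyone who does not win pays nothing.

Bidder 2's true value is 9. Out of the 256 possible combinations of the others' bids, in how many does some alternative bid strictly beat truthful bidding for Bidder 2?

Others bid (3, 3, 3, 11): truth gives 0; bid 11 gives 6 > 0. Violating.
Others bid (3, 3, 5, 11): truth gives 0; bid 11 gives 4 > 0. Violating.
Others bid (3, 3, 11, 3): truth gives 0; bid 11 gives 6 > 0. Violating.
Others bid (3, 3, 11, 5): truth gives 0; bid 11 gives 4 > 0. Violating.
Others bid (3, 3, 3, 3): truth gives 6; no alternative beats it.
Others bid (3, 3, 3, 5): truth gives 6; no alternative beats it.
(Checking all 256 profiles: 32 have a profitable deviation, 224 do not.)

32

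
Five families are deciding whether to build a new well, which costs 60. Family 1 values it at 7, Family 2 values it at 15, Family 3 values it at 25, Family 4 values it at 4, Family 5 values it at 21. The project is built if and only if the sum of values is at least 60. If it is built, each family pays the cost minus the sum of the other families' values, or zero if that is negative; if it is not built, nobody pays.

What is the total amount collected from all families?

Total value 72 ≥ cost 60, so it is built.
Family 1: others sum to 65; max(0, 60 - 65) = 0.
Family 2: others sum to 57; max(0, 60 - 57) = 3.
Family 3: others sum to 47; max(0, 60 - 47) = 13.
Family 4: others sum to 68; max(0, 60 - 68) = 0.
Family 5: others sum to 51; max(0, 60 - 51) = 9.
Total collected = 0 + 3 + 13 + 0 + 9 = 25.

25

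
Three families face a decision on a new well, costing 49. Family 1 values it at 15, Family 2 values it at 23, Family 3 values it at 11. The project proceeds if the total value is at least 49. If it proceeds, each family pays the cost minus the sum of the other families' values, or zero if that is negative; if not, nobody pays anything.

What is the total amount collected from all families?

49

Total value 49 ≥ cost 49, so it is built.
Family 1: others sum to 34; max(0, 49 - 34) = 15.
Family 2: others sum to 26; max(0, 49 - 26) = 23.
Family 3: others sum to 38; max(0, 49 - 38) = 11.
Total collected = 15 + 23 + 11 = 49.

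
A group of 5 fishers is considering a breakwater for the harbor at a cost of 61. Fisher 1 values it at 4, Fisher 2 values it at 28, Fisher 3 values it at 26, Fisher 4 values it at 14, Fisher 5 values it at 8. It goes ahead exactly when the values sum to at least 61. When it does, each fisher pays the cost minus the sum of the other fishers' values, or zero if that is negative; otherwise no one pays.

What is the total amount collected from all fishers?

Total value 80 ≥ cost 61, so it is built.
Fisher 1: others sum to 76; max(0, 61 - 76) = 0.
Fisher 2: others sum to 52; max(0, 61 - 52) = 9.
Fisher 3: others sum to 54; max(0, 61 - 54) = 7.
Fisher 4: others sum to 66; max(0, 61 - 66) = 0.
Fisher 5: others sum to 72; max(0, 61 - 72) = 0.
Total collected = 0 + 9 + 7 + 0 + 0 = 16.

16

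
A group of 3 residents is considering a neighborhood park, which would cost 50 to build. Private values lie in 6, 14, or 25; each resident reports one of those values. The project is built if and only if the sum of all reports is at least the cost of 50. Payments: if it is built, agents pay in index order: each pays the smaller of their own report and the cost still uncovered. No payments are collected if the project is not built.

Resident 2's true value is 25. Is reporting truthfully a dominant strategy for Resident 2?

Consider the case where Resident 1 reports 14 and Resident 3 reports 25.
Truthful report 25: project built, pays 25, utility 25 - 25 = 0.
Report 14 instead: project built, pays 14, utility 25 - 14 = 11.
Since 11 > 0, reporting 14 is strictly better here, so truthful reporting is not dominant.

No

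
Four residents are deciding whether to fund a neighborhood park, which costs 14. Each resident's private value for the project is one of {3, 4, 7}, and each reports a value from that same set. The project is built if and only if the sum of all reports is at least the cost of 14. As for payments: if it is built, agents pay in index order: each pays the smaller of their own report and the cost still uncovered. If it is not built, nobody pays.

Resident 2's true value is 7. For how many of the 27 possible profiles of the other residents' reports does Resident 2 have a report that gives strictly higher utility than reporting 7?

Others report (3, 3, 4): truth gives 0; report 4 gives 3 > 0. Violating.
Others report (3, 3, 7): truth gives 0; report 3 gives 4 > 0. Violating.
Others report (3, 4, 3): truth gives 0; report 4 gives 3 > 0. Violating.
Others report (3, 4, 4): truth gives 0; report 3 gives 4 > 0. Violating.
Others report (3, 3, 3): truth gives 0; no alternative beats it.
(Checking all 27 profiles: 26 have a profitable deviation, 1 does not.)

26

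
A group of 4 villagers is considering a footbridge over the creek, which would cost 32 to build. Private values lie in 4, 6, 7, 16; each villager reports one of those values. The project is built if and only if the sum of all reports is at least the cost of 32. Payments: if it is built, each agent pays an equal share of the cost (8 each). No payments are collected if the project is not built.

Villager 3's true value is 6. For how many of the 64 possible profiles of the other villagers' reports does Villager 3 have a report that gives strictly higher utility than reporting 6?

Others report (4, 6, 16): truth gives -2; report 4 gives 0 > -2. Violating.
Others report (4, 7, 16): truth gives -2; report 4 gives 0 > -2. Violating.
Others report (4, 16, 6): truth gives -2; report 4 gives 0 > -2. Violating.
Others report (4, 16, 7): truth gives -2; report 4 gives 0 > -2. Violating.
Others report (4, 4, 4): truth gives 0; no alternative beats it.
Others report (4, 4, 6): truth gives 0; no alternative beats it.
(Checking all 64 profiles: 12 have a profitable deviation, 52 do not.)

12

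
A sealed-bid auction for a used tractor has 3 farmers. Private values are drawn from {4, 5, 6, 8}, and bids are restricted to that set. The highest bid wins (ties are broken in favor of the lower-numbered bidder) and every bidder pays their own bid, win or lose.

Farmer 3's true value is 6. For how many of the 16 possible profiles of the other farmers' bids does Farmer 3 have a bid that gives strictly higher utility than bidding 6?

13

Others bid (4, 4): truth gives 0; bid 5 gives 1 > 0. Violating.
Others bid (4, 6): truth gives -6; bid 8 gives -2 > -6. Violating.
Others bid (4, 8): truth gives -6; bid 4 gives -4 > -6. Violating.
Others bid (5, 6): truth gives -6; bid 8 gives -2 > -6. Violating.
Others bid (4, 5): truth gives 0; no alternative beats it.
Others bid (5, 4): truth gives 0; no alternative beats it.
(Checking all 16 profiles: 13 have a profitable deviation, 3 do not.)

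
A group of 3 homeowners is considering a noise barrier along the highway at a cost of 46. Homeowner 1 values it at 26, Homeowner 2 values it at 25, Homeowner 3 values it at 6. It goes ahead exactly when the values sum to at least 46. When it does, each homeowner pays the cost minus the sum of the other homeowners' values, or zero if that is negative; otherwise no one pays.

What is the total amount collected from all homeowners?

Total value 57 ≥ cost 46, so it is built.
Homeowner 1: others sum to 31; max(0, 46 - 31) = 15.
Homeowner 2: others sum to 32; max(0, 46 - 32) = 14.
Homeowner 3: others sum to 51; max(0, 46 - 51) = 0.
Total collected = 15 + 14 + 0 = 29.

29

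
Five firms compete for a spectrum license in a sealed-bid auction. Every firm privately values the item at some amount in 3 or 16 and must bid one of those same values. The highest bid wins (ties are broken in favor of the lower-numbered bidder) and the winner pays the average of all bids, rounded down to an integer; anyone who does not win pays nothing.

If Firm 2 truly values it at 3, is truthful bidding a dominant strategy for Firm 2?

Check each profile of the others' bids and compare truth against every alternative bid.
Others bid (3, 16, 16, 16): truth gives 0, best alternative gives -10.
Others bid (3, 3, 16, 16): truth gives 0, best alternative gives -7.
Others bid (3, 16, 3, 16): truth gives 0, best alternative gives -7.
Others bid (3, 16, 16, 3): truth gives 0, best alternative gives -7.
Others bid (3, 3, 3, 16): truth gives 0, best alternative gives -5.
Others bid (3, 3, 16, 3): truth gives 0, best alternative gives -5.
(Remaining 10 profiles checked similarly; truth is weakly best in each.)
In every case the truthful bid is at least as good as any alternative, so it is a dominant strategy.

Yes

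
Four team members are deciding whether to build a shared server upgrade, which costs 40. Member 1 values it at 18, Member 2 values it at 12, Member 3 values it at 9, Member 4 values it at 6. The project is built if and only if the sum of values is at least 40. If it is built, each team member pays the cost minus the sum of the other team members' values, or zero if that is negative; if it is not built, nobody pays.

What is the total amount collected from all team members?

Total value 45 ≥ cost 40, so it is built.
Member 1: others sum to 27; max(0, 40 - 27) = 13.
Member 2: others sum to 33; max(0, 40 - 33) = 7.
Member 3: others sum to 36; max(0, 40 - 36) = 4.
Member 4: others sum to 39; max(0, 40 - 39) = 1.
Total collected = 13 + 7 + 4 + 1 = 25.

25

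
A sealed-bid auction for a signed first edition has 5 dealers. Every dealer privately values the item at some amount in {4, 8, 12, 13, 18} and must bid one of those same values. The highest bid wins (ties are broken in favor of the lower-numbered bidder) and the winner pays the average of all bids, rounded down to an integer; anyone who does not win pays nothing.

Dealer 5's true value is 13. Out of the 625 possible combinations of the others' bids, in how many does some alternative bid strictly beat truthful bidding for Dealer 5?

Others bid (4, 4, 4, 4): truth gives 8; bid 8 gives 9 > 8. Violating.
Others bid (4, 4, 4, 13): truth gives 0; bid 18 gives 5 > 0. Violating.
Others bid (4, 4, 8, 13): truth gives 0; bid 18 gives 4 > 0. Violating.
Others bid (4, 4, 12, 13): truth gives 0; bid 18 gives 3 > 0. Violating.
Others bid (4, 4, 4, 8): truth gives 7; no alternative beats it.
Others bid (4, 4, 4, 12): truth gives 6; no alternative beats it.
(Checking all 625 profiles: 158 have a profitable deviation, 467 do not.)

158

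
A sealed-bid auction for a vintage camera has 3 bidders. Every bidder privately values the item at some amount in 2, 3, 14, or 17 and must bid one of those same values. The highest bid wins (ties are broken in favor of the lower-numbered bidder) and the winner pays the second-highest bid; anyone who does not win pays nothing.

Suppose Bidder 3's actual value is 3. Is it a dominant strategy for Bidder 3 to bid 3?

Yes

Check each profile of the others' bids and compare truth against every alternative bid.
Others bid (2, 2): truth gives 1, best alternative gives 1.
Others bid (2, 3): truth gives 0, best alternative gives 0.
Others bid (2, 14): truth gives 0, best alternative gives 0.
Others bid (2, 17): truth gives 0, best alternative gives 0.
Others bid (3, 2): truth gives 0, best alternative gives 0.
Others bid (3, 3): truth gives 0, best alternative gives 0.
(Remaining 10 profiles checked similarly; truth is weakly best in each.)
In every case the truthful bid is at least as good as any alternative, so it is a dominant strategy.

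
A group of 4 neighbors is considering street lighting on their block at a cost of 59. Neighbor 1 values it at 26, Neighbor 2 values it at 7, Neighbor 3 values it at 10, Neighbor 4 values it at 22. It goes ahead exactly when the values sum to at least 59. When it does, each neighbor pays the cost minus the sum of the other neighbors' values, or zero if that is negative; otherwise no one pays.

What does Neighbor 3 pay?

4

Total value 65 ≥ cost 59, so the project is built.
The other neighbors' values sum to 55.
Cost minus that sum is 59 - 55 = 4.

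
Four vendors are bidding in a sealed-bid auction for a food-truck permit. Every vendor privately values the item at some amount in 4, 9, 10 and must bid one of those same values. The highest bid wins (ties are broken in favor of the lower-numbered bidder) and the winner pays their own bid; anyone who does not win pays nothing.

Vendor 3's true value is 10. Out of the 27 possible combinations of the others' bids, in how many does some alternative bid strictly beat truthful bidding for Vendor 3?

Others bid (4, 4, 4): truth gives 0; bid 9 gives 1 > 0. Violating.
Others bid (4, 4, 9): truth gives 0; bid 9 gives 1 > 0. Violating.
Others bid (4, 4, 10): truth gives 0; no alternative beats it.
Others bid (4, 9, 4): truth gives 0; no alternative beats it.
(Checking all 27 profiles: 2 have a profitable deviation, 25 do not.)

2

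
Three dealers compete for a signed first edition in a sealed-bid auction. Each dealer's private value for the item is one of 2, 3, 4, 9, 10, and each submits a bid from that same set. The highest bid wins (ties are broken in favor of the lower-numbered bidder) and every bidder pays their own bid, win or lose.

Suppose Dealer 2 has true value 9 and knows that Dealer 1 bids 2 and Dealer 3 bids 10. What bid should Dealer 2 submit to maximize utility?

Bid 2: loses but pays 2, utility -2.
Bid 3: loses but pays 3, utility -3.
Bid 4: loses but pays 4, utility -4.
Bid 9: loses but pays 9, utility -9.
Bid 10: wins, pays 10, utility 9 - 10 = -1.
The best choice is 10 with utility -1.

10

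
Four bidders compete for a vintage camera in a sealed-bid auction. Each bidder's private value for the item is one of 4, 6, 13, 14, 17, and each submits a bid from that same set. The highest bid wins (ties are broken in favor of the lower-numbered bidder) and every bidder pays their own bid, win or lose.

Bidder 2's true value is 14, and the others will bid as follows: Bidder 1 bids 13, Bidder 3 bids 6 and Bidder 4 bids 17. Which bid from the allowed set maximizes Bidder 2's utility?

Bid 4: loses but pays 4, utility -4.
Bid 6: loses but pays 6, utility -6.
Bid 13: loses but pays 13, utility -13.
Bid 14: loses but pays 14, utility -14.
Bid 17: wins, pays 17, utility 14 - 17 = -3.
The best choice is 17 with utility -3.

17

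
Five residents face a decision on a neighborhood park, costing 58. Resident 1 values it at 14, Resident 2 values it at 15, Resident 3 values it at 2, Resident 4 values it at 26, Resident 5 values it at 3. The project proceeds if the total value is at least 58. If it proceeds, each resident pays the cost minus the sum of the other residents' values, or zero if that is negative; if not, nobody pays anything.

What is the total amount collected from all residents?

Total value 60 ≥ cost 58, so it is built.
Resident 1: others sum to 46; max(0, 58 - 46) = 12.
Resident 2: others sum to 45; max(0, 58 - 45) = 13.
Resident 3: others sum to 58; max(0, 58 - 58) = 0.
Resident 4: others sum to 34; max(0, 58 - 34) = 24.
Resident 5: others sum to 57; max(0, 58 - 57) = 1.
Total collected = 12 + 13 + 0 + 24 + 1 = 50.

50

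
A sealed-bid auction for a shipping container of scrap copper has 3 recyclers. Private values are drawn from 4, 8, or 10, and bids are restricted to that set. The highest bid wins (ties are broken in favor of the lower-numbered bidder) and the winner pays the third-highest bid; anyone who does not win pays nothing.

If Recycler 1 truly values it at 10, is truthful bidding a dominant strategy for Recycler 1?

Yes

Check each profile of the others' bids and compare truth against every alternative bid.
Others bid (4, 10): truth gives 6, best alternative gives 0.
Others bid (10, 4): truth gives 6, best alternative gives 0.
Others bid (8, 10): truth gives 2, best alternative gives 0.
Others bid (10, 8): truth gives 2, best alternative gives 0.
Others bid (4, 4): truth gives 6, best alternative gives 6.
Others bid (4, 8): truth gives 6, best alternative gives 6.
(Remaining 3 profiles checked similarly; truth is weakly best in each.)
In every case the truthful bid is at least as good as any alternative, so it is a dominant strategy.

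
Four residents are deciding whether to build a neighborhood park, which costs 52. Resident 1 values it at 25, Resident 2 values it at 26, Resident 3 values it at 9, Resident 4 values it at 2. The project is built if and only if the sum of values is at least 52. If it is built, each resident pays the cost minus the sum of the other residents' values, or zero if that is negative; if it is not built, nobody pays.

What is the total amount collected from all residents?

Total value 62 ≥ cost 52, so it is built.
Resident 1: others sum to 37; max(0, 52 - 37) = 15.
Resident 2: others sum to 36; max(0, 52 - 36) = 16.
Resident 3: others sum to 53; max(0, 52 - 53) = 0.
Resident 4: others sum to 60; max(0, 52 - 60) = 0.
Total collected = 15 + 16 + 0 + 0 = 31.

31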